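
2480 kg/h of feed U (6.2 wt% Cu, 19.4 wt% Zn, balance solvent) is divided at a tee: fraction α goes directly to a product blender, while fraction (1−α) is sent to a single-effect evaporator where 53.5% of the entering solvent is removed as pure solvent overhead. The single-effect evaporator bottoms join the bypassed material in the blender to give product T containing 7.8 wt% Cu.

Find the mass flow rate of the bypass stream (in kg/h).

1202 kg/h

All 2480×0.062 = 153.76 kg/h of Cu reaches T, so T = 153.76/0.078 = 1971.3 kg/h and vapour = 508.72 kg/h.
The evaporator receives (1−α)·2480 of feed at 0.744 solvent and removes 0.535 of that solvent:
0.535×0.744×(1−α)×2480 = 508.72
(1−α) = 508.72/987.14 = 0.5153;  α = 0.4847.
Bypass flow = 0.4847×2480 = 1201.9 kg/h.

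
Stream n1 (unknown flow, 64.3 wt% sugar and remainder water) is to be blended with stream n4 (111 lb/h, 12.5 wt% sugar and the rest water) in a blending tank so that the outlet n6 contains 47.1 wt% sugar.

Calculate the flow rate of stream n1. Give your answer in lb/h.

Let n1 be the unknown flow. Total out = 111 + n1.
sugar balance: 13.875 + 0.643·n1 = 0.471·(111 + n1)
(0.643 − 0.471)·n1 = 0.471×111 − 13.875 = 38.406
n1 = 38.406 / 0.172 = 223.29 lb/h

223.3 lb/h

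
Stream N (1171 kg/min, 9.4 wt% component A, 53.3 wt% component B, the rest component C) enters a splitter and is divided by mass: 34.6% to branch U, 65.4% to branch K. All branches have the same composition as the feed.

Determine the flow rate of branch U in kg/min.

Branch U flow = 0.346×1171 = 405.17 kg/min.

405.2 kg/min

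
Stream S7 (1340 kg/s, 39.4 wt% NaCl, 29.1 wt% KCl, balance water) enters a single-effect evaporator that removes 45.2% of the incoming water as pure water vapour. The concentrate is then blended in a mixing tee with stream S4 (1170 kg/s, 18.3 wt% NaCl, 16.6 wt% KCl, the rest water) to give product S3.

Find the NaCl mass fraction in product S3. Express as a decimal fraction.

0.320

Vapour removed = 0.452×0.315×1340 = 190.79 kg/s; concentrate = 1149.2 kg/s.
NaCl reaching the mixer = 527.96 (from concentrate) + 1170×0.183 = 742.07 kg/s.
Product flow = 1149.2 + 1170 = 2319.2 kg/s; NaCl fraction = 0.320.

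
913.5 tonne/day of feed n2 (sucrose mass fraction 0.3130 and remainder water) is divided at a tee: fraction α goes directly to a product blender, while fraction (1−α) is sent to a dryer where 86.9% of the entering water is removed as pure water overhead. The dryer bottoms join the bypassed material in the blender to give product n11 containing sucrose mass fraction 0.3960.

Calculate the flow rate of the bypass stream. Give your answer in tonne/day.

592.8 tonne/day

All 913.5×0.313 = 285.93 tonne/day of sucrose reaches n11, so n11 = 285.93/0.396 = 722.03 tonne/day and vapour = 191.47 tonne/day.
The evaporator receives (1−α)·913.5 of feed at 0.687 water and removes 0.869 of that water:
0.869×0.687×(1−α)×913.5 = 191.47
(1−α) = 191.47/545.36 = 0.3511;  α = 0.6489.
Bypass flow = 0.6489×913.5 = 592.79 tonne/day.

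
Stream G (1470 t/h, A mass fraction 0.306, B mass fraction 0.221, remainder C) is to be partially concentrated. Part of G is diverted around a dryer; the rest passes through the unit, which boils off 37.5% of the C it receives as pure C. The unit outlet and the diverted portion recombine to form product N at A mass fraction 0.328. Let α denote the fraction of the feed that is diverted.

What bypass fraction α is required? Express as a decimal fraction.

0.622

All 1470×0.306 = 449.82 t/h of A reaches N, so N = 449.82/0.328 = 1371.4 t/h and vapour = 98.598 t/h.
The evaporator receives (1−α)·1470 of feed at 0.473 C and removes 0.375 of that C:
0.375×0.473×(1−α)×1470 = 98.598
(1−α) = 98.598/260.74 = 0.3781;  α = 0.6219.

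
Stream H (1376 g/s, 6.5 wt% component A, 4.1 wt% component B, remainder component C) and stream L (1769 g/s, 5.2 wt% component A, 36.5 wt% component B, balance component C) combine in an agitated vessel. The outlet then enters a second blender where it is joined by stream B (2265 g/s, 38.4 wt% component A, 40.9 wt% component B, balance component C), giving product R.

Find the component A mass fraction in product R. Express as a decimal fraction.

0.194

Overall, product flow = 5410 g/s.
component A in = 1376×0.065 + 1769×0.052 + 2265×0.384 = 1051.2 g/s.
component A fraction in R = 0.194.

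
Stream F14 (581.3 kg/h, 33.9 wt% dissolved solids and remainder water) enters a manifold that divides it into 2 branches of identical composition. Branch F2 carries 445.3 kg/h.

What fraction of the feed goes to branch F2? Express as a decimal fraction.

Fraction to F2 = 445.3/581.3 = 0.7660.

0.766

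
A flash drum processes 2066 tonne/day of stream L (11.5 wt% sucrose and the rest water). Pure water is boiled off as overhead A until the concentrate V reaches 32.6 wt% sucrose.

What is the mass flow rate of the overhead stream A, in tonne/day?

sucrose is conserved: 2066×0.115 = 237.59 tonne/day all reports to the concentrate.
Concentrate = 237.59/(target fraction) = 728.8 tonne/day.
Overhead = 2066 − 728.8 = 1337.2 tonne/day.

1337 tonne/day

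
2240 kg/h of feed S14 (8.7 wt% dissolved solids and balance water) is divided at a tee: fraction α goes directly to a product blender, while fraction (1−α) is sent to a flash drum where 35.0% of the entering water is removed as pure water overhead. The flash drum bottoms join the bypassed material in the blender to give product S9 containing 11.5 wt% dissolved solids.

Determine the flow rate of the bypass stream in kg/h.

533.3 kg/h

All 2240×0.087 = 194.88 kg/h of dissolved solids reaches S9, so S9 = 194.88/0.115 = 1694.6 kg/h and vapour = 545.39 kg/h.
The evaporator receives (1−α)·2240 of feed at 0.913 water and removes 0.350 of that water:
0.350×0.913×(1−α)×2240 = 545.39
(1−α) = 545.39/715.79 = 0.7619;  α = 0.2381.
Bypass flow = 0.2381×2240 = 533.25 kg/h.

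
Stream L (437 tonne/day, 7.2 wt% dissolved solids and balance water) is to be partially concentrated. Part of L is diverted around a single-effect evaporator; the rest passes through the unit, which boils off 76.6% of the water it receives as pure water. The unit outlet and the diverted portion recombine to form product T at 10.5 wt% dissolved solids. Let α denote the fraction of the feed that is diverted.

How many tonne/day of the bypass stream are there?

243.8 tonne/day

All 437×0.072 = 31.464 tonne/day of dissolved solids reaches T, so T = 31.464/0.105 = 299.66 tonne/day and vapour = 137.34 tonne/day.
The evaporator receives (1−α)·437 of feed at 0.928 water and removes 0.766 of that water:
0.766×0.928×(1−α)×437 = 137.34
(1−α) = 137.34/310.64 = 0.4421;  α = 0.5579.
Bypass flow = 0.5579×437 = 243.79 tonne/day.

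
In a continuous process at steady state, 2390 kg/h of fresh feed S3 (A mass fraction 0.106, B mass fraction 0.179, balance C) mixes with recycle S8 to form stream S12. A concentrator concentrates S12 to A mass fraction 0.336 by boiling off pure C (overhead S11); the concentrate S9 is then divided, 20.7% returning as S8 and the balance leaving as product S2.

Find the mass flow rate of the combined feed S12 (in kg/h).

2587 kg/h

Overall A balance (none leaves overhead): A in fresh feed = A in product, i.e. 2390×0.106 = (1−0.207)·S9·0.336.
S9 = 253.34/(0.336×0.793) = 950.8 kg/h.
Recycle S8 = 0.207×950.8 = 196.82 kg/h.
Combined feed S12 = 2390 + 196.82 = 2586.8 kg/h.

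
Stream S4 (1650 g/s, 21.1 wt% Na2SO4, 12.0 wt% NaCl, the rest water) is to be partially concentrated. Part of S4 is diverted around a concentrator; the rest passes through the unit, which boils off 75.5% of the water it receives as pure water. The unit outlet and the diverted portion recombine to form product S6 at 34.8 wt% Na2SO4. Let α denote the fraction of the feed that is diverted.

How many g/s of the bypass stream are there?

All 1650×0.211 = 348.15 g/s of Na2SO4 reaches S6, so S6 = 348.15/0.348 = 1000.4 g/s and vapour = 649.57 g/s.
The evaporator receives (1−α)·1650 of feed at 0.669 water and removes 0.755 of that water:
0.755×0.669×(1−α)×1650 = 649.57
(1−α) = 649.57/833.41 = 0.7794;  α = 0.2206.
Bypass flow = 0.2206×1650 = 363.97 g/s.

364 g/s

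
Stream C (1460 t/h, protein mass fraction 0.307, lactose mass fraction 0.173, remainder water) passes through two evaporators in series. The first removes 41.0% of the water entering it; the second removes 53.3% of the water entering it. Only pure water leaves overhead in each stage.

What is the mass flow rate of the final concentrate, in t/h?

910 t/h

water in feed = 1460×0.520 = 759.2 t/h.
After stage 1: water left = (1−0.410)×759.2 = 447.93; stream total = 1148.7 t/h.
After stage 2: water left = (1−0.533)×447.93 = 209.18; final concentrate = 909.98 t/h.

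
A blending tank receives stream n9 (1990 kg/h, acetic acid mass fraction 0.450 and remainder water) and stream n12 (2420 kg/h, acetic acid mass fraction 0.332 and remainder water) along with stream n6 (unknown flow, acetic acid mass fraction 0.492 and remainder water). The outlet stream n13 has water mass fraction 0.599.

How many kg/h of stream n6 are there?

763.4 kg/h

Let n6 be the unknown flow. Total out = 4410 + n6.
water balance: 2711.1 + 0.508·n6 = 0.599·(4410 + n6)
(0.508 − 0.599)·n6 = 0.599×4410 − 2711.1 = -69.47
n6 = -69.47 / -0.091 = 763.41 kg/h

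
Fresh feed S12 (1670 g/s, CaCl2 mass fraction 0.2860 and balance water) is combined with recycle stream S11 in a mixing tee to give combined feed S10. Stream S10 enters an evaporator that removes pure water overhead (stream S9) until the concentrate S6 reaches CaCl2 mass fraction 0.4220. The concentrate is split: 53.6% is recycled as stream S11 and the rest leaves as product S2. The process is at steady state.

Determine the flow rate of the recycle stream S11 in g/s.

Overall CaCl2 balance (none leaves overhead): CaCl2 in fresh feed = CaCl2 in product, i.e. 1670×0.286 = (1−0.536)·S6·0.422.
S6 = 477.62/(0.422×0.464) = 2439.2 g/s.
Recycle S11 = 0.536×2439.2 = 1307.4 g/s.

1307 g/s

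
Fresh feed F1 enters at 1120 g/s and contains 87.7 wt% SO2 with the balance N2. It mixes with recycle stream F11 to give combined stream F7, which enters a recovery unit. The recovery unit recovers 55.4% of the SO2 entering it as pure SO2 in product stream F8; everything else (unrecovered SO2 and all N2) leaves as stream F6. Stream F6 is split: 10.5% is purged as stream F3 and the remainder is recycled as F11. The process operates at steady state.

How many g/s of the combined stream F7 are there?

2947 g/s

N2 enters only via F1 and leaves only via the purge: 1120×0.123 = 0.105×(N2 in F6), and the recovery unit passes all N2, so N2 in F7 = N2 in F6 = 1312 g/s.
SO2 in F7: m_A = 1120×0.877 + (1−0.105)·(1−0.554)·m_A, so m_A = 982.24/0.6008 = 1634.8 g/s.
F7 = 1634.8 + 1312 = 2946.8 g/s.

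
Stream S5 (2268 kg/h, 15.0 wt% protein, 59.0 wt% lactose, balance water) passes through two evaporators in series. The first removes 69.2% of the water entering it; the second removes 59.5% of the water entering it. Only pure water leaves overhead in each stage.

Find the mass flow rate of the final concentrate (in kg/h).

water in feed = 2268×0.260 = 589.68 kg/h.
After stage 1: water left = (1−0.692)×589.68 = 181.62; stream total = 1859.9 kg/h.
After stage 2: water left = (1−0.595)×181.62 = 73.557; final concentrate = 1751.9 kg/h.

1752 kg/h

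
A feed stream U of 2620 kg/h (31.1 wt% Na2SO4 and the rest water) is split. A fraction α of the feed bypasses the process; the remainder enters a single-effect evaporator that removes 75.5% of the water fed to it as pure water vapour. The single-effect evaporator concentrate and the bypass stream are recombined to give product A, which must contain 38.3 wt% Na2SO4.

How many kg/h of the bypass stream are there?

All 2620×0.311 = 814.82 kg/h of Na2SO4 reaches A, so A = 814.82/0.383 = 2127.5 kg/h and vapour = 492.53 kg/h.
The evaporator receives (1−α)·2620 of feed at 0.689 water and removes 0.755 of that water:
0.755×0.689×(1−α)×2620 = 492.53
(1−α) = 492.53/1362.9 = 0.3614;  α = 0.6386.
Bypass flow = 0.6386×2620 = 1673.2 kg/h.

1673 kg/h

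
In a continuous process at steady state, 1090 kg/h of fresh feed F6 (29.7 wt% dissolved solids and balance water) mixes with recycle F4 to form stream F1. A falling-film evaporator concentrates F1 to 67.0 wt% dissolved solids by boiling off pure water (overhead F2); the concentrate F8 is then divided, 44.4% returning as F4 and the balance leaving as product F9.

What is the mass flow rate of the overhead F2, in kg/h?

606.8 kg/h

Overall dissolved solids balance (none leaves overhead): dissolved solids in fresh feed = dissolved solids in product, i.e. 1090×0.297 = (1−0.444)·F8·0.670.
F8 = 323.73/(0.670×0.556) = 869.03 kg/h.
Recycle F4 = 0.444×869.03 = 385.85 kg/h.
Combined feed F1 = 1090 + 385.85 = 1475.8 kg/h.
Overhead F2 = F1 − F8 = 1475.8 − 869.03 = 606.82 kg/h.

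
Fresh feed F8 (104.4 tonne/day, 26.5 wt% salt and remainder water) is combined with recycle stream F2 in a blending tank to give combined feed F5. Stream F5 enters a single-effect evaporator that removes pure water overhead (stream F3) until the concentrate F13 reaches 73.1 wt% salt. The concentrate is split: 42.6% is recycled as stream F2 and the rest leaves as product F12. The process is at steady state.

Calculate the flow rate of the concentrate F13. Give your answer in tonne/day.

Overall salt balance (none leaves overhead): salt in fresh feed = salt in product, i.e. 104.4×0.265 = (1−0.426)·F13·0.731.
F13 = 27.666/(0.731×0.574) = 65.935 tonne/day.

65.94 tonne/day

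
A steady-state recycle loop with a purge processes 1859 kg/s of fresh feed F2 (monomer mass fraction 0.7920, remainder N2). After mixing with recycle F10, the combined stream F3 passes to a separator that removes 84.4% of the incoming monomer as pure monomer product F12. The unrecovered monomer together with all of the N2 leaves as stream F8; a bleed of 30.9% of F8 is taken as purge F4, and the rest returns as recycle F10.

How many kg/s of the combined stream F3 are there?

2902 kg/s

N2 enters only via F2 and leaves only via the purge: 1859×0.208 = 0.309×(N2 in F8), and the separator passes all N2, so N2 in F3 = N2 in F8 = 1251.4 kg/s.
monomer in F3: m_A = 1859×0.792 + (1−0.309)·(1−0.844)·m_A, so m_A = 1472.3/0.8922 = 1650.2 kg/s.
F3 = 1650.2 + 1251.4 = 2901.6 kg/s.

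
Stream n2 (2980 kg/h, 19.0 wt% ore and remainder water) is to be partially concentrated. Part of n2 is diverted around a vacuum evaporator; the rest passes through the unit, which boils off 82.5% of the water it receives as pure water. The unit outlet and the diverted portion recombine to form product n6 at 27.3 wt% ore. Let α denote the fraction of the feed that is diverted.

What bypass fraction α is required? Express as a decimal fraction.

0.545

All 2980×0.190 = 566.2 kg/h of ore reaches n6, so n6 = 566.2/0.273 = 2074 kg/h and vapour = 906.01 kg/h.
The evaporator receives (1−α)·2980 of feed at 0.810 water and removes 0.825 of that water:
0.825×0.810×(1−α)×2980 = 906.01
(1−α) = 906.01/1991.4 = 0.4550;  α = 0.5450.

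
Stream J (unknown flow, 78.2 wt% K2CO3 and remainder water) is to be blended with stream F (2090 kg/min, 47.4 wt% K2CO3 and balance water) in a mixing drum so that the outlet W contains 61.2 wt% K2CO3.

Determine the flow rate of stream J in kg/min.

1697 kg/min

Let J be the unknown flow. Total out = 2090 + J.
K2CO3 balance: 990.66 + 0.782·J = 0.612·(2090 + J)
(0.782 − 0.612)·J = 0.612×2090 − 990.66 = 288.42
J = 288.42 / 0.170 = 1696.6 kg/min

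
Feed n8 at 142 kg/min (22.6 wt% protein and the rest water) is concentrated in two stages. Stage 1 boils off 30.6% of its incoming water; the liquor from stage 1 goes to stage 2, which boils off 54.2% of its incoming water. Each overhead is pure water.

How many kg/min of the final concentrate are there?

water in feed = 142×0.774 = 109.91 kg/min.
After stage 1: water left = (1−0.306)×109.91 = 76.276; stream total = 108.37 kg/min.
After stage 2: water left = (1−0.542)×76.276 = 34.934; final concentrate = 67.026 kg/min.

67.03 kg/min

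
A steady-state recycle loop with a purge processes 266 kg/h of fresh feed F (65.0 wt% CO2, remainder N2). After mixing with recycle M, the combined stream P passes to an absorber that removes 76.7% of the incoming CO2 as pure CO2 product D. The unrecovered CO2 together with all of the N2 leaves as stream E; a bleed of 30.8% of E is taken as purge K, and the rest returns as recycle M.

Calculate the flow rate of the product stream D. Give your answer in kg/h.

CO2 in P: m_A = 266×0.650 + (1−0.308)·(1−0.767)·m_A, so m_A = 172.9/0.8388 = 206.14 kg/h.
Product D = 0.767×206.14 = 158.11 kg/h.

158.1 kg/h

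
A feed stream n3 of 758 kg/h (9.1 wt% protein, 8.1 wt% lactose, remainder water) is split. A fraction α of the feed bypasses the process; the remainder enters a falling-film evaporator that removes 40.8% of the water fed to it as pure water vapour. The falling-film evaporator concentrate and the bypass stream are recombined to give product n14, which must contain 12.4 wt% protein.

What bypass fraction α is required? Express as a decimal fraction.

0.212

All 758×0.091 = 68.978 kg/h of protein reaches n14, so n14 = 68.978/0.124 = 556.27 kg/h and vapour = 201.73 kg/h.
The evaporator receives (1−α)·758 of feed at 0.828 water and removes 0.408 of that water:
0.408×0.828×(1−α)×758 = 201.73
(1−α) = 201.73/256.07 = 0.7878;  α = 0.2122.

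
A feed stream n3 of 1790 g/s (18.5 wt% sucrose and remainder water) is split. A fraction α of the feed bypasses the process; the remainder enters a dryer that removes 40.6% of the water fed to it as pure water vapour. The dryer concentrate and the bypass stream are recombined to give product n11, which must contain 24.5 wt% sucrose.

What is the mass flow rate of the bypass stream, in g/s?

465.2 g/s

All 1790×0.185 = 331.15 g/s of sucrose reaches n11, so n11 = 331.15/0.245 = 1351.6 g/s and vapour = 438.37 g/s.
The evaporator receives (1−α)·1790 of feed at 0.815 water and removes 0.406 of that water:
0.406×0.815×(1−α)×1790 = 438.37
(1−α) = 438.37/592.29 = 0.7401;  α = 0.2599.
Bypass flow = 0.2599×1790 = 465.19 g/s.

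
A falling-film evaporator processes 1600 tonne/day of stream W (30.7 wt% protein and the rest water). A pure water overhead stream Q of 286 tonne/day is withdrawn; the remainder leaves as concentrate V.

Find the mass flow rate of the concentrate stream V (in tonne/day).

1314 tonne/day

Concentrate = 1600 − 286 = 1314 tonne/day.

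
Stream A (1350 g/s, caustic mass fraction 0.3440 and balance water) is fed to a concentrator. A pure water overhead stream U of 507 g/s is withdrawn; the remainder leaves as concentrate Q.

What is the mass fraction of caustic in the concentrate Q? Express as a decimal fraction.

caustic is not removed: 1350×0.344 = 464.4 g/s of caustic enters Q.
Concentrate = 1350 − 507 = 843 g/s.
Mass fraction = 464.4/843 = 0.5509.

0.5509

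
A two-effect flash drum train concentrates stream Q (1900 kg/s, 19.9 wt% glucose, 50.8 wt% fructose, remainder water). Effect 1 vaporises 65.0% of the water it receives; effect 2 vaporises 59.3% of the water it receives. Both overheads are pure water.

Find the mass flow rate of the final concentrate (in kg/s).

1423 kg/s

water in feed = 1900×0.293 = 556.7 kg/s.
After stage 1: water left = (1−0.650)×556.7 = 194.84; stream total = 1538.1 kg/s.
After stage 2: water left = (1−0.593)×194.84 = 79.302; final concentrate = 1422.6 kg/s.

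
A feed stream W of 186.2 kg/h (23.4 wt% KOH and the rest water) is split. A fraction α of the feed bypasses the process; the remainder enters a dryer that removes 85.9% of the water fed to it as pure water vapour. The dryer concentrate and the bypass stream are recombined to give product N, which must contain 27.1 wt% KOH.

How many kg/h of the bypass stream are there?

All 186.2×0.234 = 43.571 kg/h of KOH reaches N, so N = 43.571/0.271 = 160.78 kg/h and vapour = 25.422 kg/h.
The evaporator receives (1−α)·186.2 of feed at 0.766 water and removes 0.859 of that water:
0.859×0.766×(1−α)×186.2 = 25.422
(1−α) = 25.422/122.52 = 0.2075;  α = 0.7925.
Bypass flow = 0.7925×186.2 = 147.56 kg/h.

147.6 kg/h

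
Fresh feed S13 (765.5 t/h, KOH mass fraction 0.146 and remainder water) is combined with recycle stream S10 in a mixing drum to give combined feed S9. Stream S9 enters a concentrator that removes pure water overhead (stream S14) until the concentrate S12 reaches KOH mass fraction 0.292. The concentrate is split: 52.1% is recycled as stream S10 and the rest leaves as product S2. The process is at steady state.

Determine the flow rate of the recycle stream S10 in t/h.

416.3 t/h

Overall KOH balance (none leaves overhead): KOH in fresh feed = KOH in product, i.e. 765.5×0.146 = (1−0.521)·S12·0.292.
S12 = 111.76/(0.292×0.479) = 799.06 t/h.
Recycle S10 = 0.521×799.06 = 416.31 t/h.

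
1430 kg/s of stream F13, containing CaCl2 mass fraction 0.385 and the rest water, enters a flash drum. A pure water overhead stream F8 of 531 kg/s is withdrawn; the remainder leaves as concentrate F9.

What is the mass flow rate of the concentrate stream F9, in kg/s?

Concentrate = 1430 − 531 = 899 kg/s.

899 kg/s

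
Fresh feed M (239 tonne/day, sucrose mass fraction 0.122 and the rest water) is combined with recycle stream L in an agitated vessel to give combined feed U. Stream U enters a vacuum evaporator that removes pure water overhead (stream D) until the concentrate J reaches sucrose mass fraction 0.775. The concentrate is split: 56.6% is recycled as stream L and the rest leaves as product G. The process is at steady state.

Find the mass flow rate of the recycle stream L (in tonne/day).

Overall sucrose balance (none leaves overhead): sucrose in fresh feed = sucrose in product, i.e. 239×0.122 = (1−0.566)·J·0.775.
J = 29.158/(0.775×0.434) = 86.689 tonne/day.
Recycle L = 0.566×86.689 = 49.066 tonne/day.

49.07 tonne/day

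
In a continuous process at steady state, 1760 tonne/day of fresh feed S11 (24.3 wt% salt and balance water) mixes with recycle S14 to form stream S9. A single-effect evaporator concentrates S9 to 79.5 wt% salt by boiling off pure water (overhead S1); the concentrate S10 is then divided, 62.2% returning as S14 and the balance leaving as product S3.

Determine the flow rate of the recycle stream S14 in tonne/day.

Overall salt balance (none leaves overhead): salt in fresh feed = salt in product, i.e. 1760×0.243 = (1−0.622)·S10·0.795.
S10 = 427.68/(0.795×0.378) = 1423.2 tonne/day.
Recycle S14 = 0.622×1423.2 = 885.22 tonne/day.

885.2 tonne/day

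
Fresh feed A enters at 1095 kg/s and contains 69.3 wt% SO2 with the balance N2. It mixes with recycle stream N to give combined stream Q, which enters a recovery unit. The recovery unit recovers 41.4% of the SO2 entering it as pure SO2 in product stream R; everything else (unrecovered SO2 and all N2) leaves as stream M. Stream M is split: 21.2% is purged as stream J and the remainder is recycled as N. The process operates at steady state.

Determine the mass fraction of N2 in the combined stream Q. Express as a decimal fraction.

0.5293

N2 enters only via A and leaves only via the purge: 1095×0.307 = 0.212×(N2 in M), and the recovery unit passes all N2, so N2 in Q = N2 in M = 1585.7 kg/s.
SO2 in Q: m_A = 1095×0.693 + (1−0.212)·(1−0.414)·m_A, so m_A = 758.83/0.5382 = 1409.9 kg/s.
Q = 1409.9 + 1585.7 = 2995.5 kg/s.
N2 fraction in Q = 1585.7/2995.5 = 0.5293.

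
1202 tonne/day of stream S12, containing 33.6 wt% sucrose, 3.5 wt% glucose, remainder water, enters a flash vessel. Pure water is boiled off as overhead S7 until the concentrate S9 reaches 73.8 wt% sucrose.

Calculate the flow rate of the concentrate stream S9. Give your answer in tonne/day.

547.3 tonne/day

sucrose is conserved: 1202×0.336 = 403.87 tonne/day all reports to the concentrate.
Concentrate = 403.87/(target fraction) = 547.25 tonne/day.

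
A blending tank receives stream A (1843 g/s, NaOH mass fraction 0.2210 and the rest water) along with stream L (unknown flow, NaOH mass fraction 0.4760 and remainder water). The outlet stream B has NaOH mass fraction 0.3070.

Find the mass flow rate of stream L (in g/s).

Let L be the unknown flow. Total out = 1843 + L.
NaOH balance: 407.3 + 0.476·L = 0.307·(1843 + L)
(0.476 − 0.307)·L = 0.307×1843 − 407.3 = 158.5
L = 158.5 / 0.169 = 937.86 g/s

937.9 g/s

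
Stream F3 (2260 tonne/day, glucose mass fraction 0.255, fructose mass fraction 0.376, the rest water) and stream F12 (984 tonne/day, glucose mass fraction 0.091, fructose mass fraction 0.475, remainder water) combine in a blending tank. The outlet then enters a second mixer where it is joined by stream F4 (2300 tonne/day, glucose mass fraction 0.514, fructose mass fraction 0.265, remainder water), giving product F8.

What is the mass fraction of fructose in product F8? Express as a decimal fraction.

0.348

Overall, product flow = 5544 tonne/day.
fructose in = 2260×0.376 + 984×0.475 + 2300×0.265 = 1926.7 tonne/day.
fructose fraction in F8 = 0.348.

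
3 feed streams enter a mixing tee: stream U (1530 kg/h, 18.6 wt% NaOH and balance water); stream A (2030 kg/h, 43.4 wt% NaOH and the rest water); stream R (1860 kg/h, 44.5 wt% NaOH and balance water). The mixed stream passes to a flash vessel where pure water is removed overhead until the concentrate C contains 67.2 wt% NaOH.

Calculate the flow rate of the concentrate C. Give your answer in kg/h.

2966 kg/h

NaOH entering = 1530×0.186 + 2030×0.434 + 1860×0.445 = 1993.3 kg/h.
All NaOH reports to C, so C = 1993.3/0.672 = 2966.2 kg/h.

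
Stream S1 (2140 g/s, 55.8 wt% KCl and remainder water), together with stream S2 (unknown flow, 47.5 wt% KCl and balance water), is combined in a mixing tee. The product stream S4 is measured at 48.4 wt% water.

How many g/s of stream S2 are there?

2192 g/s

Let S2 be the unknown flow. Total out = 2140 + S2.
water balance: 945.88 + 0.525·S2 = 0.484·(2140 + S2)
(0.525 − 0.484)·S2 = 0.484×2140 − 945.88 = 89.88
S2 = 89.88 / 0.041 = 2192.2 g/s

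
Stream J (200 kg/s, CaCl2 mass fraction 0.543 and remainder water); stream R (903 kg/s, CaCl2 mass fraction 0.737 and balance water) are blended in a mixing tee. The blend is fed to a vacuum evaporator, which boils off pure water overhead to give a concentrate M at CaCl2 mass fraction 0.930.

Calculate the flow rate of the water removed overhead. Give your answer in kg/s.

CaCl2 entering = 200×0.543 + 903×0.737 = 774.11 kg/s.
All CaCl2 reports to M, so M = 774.11/0.930 = 832.38 kg/s.
Total feed = 1103 kg/s; overhead = 1103 − 832.38 = 270.62 kg/s.

270.6 kg/s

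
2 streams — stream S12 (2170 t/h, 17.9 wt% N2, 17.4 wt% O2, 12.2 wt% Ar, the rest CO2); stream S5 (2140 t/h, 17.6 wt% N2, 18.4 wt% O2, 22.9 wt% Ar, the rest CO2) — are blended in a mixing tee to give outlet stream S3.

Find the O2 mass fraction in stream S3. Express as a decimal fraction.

0.179

Total flow out = 2170 + 2140 = 4310 t/h.
O2 in = 2170×0.174 + 2140×0.184 = 771.34 t/h.
O2 mass fraction in S3 = 771.34/4310 = 0.179.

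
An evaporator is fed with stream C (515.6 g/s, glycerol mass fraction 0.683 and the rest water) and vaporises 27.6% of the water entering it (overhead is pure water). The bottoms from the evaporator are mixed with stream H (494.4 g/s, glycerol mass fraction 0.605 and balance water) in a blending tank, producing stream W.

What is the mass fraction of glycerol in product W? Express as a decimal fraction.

Vapour removed = 0.276×0.317×515.6 = 45.111 g/s; concentrate = 470.49 g/s.
glycerol reaching the mixer = 352.15 (from concentrate) + 494.4×0.605 = 651.27 g/s.
Product flow = 470.49 + 494.4 = 964.89 g/s; glycerol fraction = 0.675.

0.675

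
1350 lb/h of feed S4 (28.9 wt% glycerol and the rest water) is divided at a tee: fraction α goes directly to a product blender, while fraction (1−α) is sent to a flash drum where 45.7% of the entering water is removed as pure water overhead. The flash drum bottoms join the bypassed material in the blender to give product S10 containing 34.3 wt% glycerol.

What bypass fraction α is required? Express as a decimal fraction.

0.515

All 1350×0.289 = 390.15 lb/h of glycerol reaches S10, so S10 = 390.15/0.343 = 1137.5 lb/h and vapour = 212.54 lb/h.
The evaporator receives (1−α)·1350 of feed at 0.711 water and removes 0.457 of that water:
0.457×0.711×(1−α)×1350 = 212.54
(1−α) = 212.54/438.65 = 0.4845;  α = 0.5155.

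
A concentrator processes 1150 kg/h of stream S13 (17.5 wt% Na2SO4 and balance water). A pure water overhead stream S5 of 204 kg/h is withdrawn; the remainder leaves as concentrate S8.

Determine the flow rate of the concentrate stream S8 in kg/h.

946 kg/h

Concentrate = 1150 − 204 = 946 kg/h.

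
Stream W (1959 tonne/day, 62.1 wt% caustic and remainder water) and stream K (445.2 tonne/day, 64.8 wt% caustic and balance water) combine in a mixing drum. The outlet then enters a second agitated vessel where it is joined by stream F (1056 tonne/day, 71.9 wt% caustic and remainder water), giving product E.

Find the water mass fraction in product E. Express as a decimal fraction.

Overall, product flow = 3460.2 tonne/day.
water in = 1959×0.379 + 445.2×0.352 + 1056×0.281 = 1195.9 tonne/day.
water fraction in E = 0.346.

0.346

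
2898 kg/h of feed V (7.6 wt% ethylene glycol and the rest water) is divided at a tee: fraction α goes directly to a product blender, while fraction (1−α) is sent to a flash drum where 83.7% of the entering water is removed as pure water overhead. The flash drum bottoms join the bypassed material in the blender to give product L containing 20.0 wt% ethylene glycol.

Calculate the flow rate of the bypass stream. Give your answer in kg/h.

All 2898×0.076 = 220.25 kg/h of ethylene glycol reaches L, so L = 220.25/0.200 = 1101.2 kg/h and vapour = 1796.8 kg/h.
The evaporator receives (1−α)·2898 of feed at 0.924 water and removes 0.837 of that water:
0.837×0.924×(1−α)×2898 = 1796.8
(1−α) = 1796.8/2241.3 = 0.8017;  α = 0.1983.
Bypass flow = 0.1983×2898 = 574.77 kg/h.

574.8 kg/h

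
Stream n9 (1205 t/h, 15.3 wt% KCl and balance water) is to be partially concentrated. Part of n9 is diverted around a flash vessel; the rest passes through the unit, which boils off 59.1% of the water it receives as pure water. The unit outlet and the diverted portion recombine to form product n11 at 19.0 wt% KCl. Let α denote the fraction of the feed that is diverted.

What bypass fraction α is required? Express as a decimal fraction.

All 1205×0.153 = 184.37 t/h of KCl reaches n11, so n11 = 184.37/0.190 = 970.34 t/h and vapour = 234.66 t/h.
The evaporator receives (1−α)·1205 of feed at 0.847 water and removes 0.591 of that water:
0.591×0.847×(1−α)×1205 = 234.66
(1−α) = 234.66/603.2 = 0.3890;  α = 0.6110.

0.611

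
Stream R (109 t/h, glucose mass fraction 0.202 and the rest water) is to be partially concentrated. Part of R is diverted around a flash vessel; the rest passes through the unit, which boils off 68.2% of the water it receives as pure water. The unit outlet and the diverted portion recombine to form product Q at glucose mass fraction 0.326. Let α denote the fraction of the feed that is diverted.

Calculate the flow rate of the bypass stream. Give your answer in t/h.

32.82 t/h

All 109×0.202 = 22.018 t/h of glucose reaches Q, so Q = 22.018/0.326 = 67.54 t/h and vapour = 41.46 t/h.
The evaporator receives (1−α)·109 of feed at 0.798 water and removes 0.682 of that water:
0.682×0.798×(1−α)×109 = 41.46
(1−α) = 41.46/59.322 = 0.6989;  α = 0.3011.
Bypass flow = 0.3011×109 = 32.82 t/h.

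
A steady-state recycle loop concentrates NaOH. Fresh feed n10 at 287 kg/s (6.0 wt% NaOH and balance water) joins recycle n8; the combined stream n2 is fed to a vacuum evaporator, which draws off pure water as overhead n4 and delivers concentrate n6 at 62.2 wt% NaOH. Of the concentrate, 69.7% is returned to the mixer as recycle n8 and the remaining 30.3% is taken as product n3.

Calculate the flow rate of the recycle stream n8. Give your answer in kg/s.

Overall NaOH balance (none leaves overhead): NaOH in fresh feed = NaOH in product, i.e. 287×0.060 = (1−0.697)·n6·0.622.
n6 = 17.22/(0.622×0.303) = 91.369 kg/s.
Recycle n8 = 0.697×91.369 = 63.684 kg/s.

63.68 kg/s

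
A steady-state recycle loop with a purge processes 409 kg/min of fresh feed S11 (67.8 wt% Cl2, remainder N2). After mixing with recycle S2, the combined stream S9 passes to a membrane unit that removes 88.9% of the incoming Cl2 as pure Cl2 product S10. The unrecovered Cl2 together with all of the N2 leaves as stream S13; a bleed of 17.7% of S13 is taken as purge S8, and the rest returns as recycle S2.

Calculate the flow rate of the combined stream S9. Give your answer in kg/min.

N2 enters only via S11 and leaves only via the purge: 409×0.322 = 0.177×(N2 in S13), and the membrane unit passes all N2, so N2 in S9 = N2 in S13 = 744.06 kg/min.
Cl2 in S9: m_A = 409×0.678 + (1−0.177)·(1−0.889)·m_A, so m_A = 277.3/0.9086 = 305.18 kg/min.
S9 = 305.18 + 744.06 = 1049.2 kg/min.

1049 kg/min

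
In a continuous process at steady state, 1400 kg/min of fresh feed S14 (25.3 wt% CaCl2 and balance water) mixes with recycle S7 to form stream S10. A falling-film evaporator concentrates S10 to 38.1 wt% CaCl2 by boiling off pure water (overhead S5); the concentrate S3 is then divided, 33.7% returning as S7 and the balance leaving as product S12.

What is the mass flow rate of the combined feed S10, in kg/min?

Overall CaCl2 balance (none leaves overhead): CaCl2 in fresh feed = CaCl2 in product, i.e. 1400×0.253 = (1−0.337)·S3·0.381.
S3 = 354.2/(0.381×0.663) = 1402.2 kg/min.
Recycle S7 = 0.337×1402.2 = 472.54 kg/min.
Combined feed S10 = 1400 + 472.54 = 1872.5 kg/min.

1873 kg/min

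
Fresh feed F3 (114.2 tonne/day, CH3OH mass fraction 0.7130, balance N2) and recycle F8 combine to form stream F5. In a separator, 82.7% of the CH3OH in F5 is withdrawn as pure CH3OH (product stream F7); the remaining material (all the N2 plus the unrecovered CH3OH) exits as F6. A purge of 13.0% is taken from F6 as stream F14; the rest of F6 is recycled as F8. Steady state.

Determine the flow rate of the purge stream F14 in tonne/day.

N2 enters only via F3 and leaves only via the purge: 114.2×0.287 = 0.130×(N2 in F6), and the separator passes all N2, so N2 in F5 = N2 in F6 = 252.12 tonne/day.
CH3OH in F5: m_A = 114.2×0.713 + (1−0.130)·(1−0.827)·m_A, so m_A = 81.425/0.8495 = 95.851 tonne/day.
F6 = (1−0.827)×95.851 + 252.12 = 268.7 tonne/day.
Purge F14 = 0.130×268.7 = 34.931 tonne/day.

34.93 tonne/day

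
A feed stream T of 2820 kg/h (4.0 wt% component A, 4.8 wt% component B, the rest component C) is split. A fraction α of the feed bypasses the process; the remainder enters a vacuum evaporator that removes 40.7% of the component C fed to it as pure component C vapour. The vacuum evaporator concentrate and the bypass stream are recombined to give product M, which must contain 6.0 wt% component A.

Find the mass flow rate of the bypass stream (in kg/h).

287.6 kg/h

All 2820×0.040 = 112.8 kg/h of component A reaches M, so M = 112.8/0.060 = 1880 kg/h and vapour = 940 kg/h.
The evaporator receives (1−α)·2820 of feed at 0.912 component C and removes 0.407 of that component C:
0.407×0.912×(1−α)×2820 = 940
(1−α) = 940/1046.7 = 0.8980;  α = 0.1020.
Bypass flow = 0.1020×2820 = 287.56 kg/h.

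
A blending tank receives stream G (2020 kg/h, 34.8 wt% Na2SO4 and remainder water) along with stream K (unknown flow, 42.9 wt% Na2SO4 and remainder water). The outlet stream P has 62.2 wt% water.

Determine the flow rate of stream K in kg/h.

Let K be the unknown flow. Total out = 2020 + K.
water balance: 1317 + 0.571·K = 0.622·(2020 + K)
(0.571 − 0.622)·K = 0.622×2020 − 1317 = -60.6
K = -60.6 / -0.051 = 1188.2 kg/h

1188 kg/h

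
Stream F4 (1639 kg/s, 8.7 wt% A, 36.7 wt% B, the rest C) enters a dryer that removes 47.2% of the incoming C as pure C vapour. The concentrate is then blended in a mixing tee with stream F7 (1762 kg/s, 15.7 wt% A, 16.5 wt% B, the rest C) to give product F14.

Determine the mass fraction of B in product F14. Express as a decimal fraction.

Vapour removed = 0.472×0.546×1639 = 422.39 kg/s; concentrate = 1216.6 kg/s.
B reaching the mixer = 601.51 (from concentrate) + 1762×0.165 = 892.24 kg/s.
Product flow = 1216.6 + 1762 = 2978.6 kg/s; B fraction = 0.300.

0.300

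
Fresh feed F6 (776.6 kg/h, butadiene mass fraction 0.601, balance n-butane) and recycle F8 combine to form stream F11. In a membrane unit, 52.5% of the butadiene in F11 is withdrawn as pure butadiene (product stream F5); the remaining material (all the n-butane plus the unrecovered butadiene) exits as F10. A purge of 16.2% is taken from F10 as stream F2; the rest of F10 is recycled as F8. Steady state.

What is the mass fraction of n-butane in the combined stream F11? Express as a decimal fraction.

0.712

n-butane enters only via F6 and leaves only via the purge: 776.6×0.399 = 0.162×(n-butane in F10), and the membrane unit passes all n-butane, so n-butane in F11 = n-butane in F10 = 1912.7 kg/h.
butadiene in F11: m_A = 776.6×0.601 + (1−0.162)·(1−0.525)·m_A, so m_A = 466.74/0.6019 = 775.37 kg/h.
F11 = 775.37 + 1912.7 = 2688.1 kg/h.
n-butane fraction in F11 = 1912.7/2688.1 = 0.712.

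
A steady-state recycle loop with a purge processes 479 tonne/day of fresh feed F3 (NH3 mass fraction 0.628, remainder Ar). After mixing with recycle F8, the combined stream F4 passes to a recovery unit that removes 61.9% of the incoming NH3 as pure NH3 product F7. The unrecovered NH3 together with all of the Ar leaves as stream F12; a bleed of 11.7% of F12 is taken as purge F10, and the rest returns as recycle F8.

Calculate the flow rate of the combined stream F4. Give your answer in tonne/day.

1976 tonne/day

Ar enters only via F3 and leaves only via the purge: 479×0.372 = 0.117×(Ar in F12), and the recovery unit passes all Ar, so Ar in F4 = Ar in F12 = 1523 tonne/day.
NH3 in F4: m_A = 479×0.628 + (1−0.117)·(1−0.619)·m_A, so m_A = 300.81/0.6636 = 453.32 tonne/day.
F4 = 453.32 + 1523 = 1976.3 tonne/day.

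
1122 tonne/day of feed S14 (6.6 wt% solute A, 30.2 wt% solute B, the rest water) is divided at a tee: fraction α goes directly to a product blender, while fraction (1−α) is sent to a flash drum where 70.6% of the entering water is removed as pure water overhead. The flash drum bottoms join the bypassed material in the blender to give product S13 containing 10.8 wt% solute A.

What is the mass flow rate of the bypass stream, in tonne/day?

All 1122×0.066 = 74.052 tonne/day of solute A reaches S13, so S13 = 74.052/0.108 = 685.67 tonne/day and vapour = 436.33 tonne/day.
The evaporator receives (1−α)·1122 of feed at 0.632 water and removes 0.706 of that water:
0.706×0.632×(1−α)×1122 = 436.33
(1−α) = 436.33/500.63 = 0.8716;  α = 0.1284.
Bypass flow = 0.1284×1122 = 144.1 tonne/day.

144.1 tonne/day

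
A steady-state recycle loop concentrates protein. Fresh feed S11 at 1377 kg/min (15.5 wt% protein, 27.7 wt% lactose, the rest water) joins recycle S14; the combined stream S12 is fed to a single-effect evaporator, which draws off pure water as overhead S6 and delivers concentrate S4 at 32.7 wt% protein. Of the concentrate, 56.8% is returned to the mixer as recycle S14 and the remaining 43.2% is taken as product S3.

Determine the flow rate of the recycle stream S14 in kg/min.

Overall protein balance (none leaves overhead): protein in fresh feed = protein in product, i.e. 1377×0.155 = (1−0.568)·S4·0.327.
S4 = 213.44/(0.327×0.432) = 1510.9 kg/min.
Recycle S14 = 0.568×1510.9 = 858.19 kg/min.

858.2 kg/min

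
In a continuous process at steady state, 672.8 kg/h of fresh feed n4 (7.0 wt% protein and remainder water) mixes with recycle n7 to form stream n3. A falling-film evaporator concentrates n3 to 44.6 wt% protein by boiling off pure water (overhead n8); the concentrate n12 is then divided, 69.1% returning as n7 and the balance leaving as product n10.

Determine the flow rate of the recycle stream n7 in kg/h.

236.1 kg/h

Overall protein balance (none leaves overhead): protein in fresh feed = protein in product, i.e. 672.8×0.070 = (1−0.691)·n12·0.446.
n12 = 47.096/(0.446×0.309) = 341.74 kg/h.
Recycle n7 = 0.691×341.74 = 236.14 kg/h.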